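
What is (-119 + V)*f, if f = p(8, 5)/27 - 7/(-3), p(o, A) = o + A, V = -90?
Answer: -15884/27 ≈ -588.30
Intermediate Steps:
p(o, A) = A + o
f = 76/27 (f = (5 + 8)/27 - 7/(-3) = 13*(1/27) - 7*(-⅓) = 13/27 + 7/3 = 76/27 ≈ 2.8148)
(-119 + V)*f = (-119 - 90)*(76/27) = -209*76/27 = -15884/27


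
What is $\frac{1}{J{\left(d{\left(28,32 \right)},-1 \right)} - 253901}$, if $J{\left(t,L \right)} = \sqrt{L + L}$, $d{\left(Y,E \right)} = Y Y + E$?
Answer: $- \frac{253901}{64465717803} - \frac{i \sqrt{2}}{64465717803} \approx -3.9385 \cdot 10^{-6} - 2.1937 \cdot 10^{-11} i$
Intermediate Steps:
$d{\left(Y,E \right)} = E + Y^{2}$ ($d{\left(Y,E \right)} = Y^{2} + E = E + Y^{2}$)
$J{\left(t,L \right)} = \sqrt{2} \sqrt{L}$ ($J{\left(t,L \right)} = \sqrt{2 L} = \sqrt{2} \sqrt{L}$)
$\frac{1}{J{\left(d{\left(28,32 \right)},-1 \right)} - 253901} = \frac{1}{\sqrt{2} \sqrt{-1} - 253901} = \frac{1}{\sqrt{2} i - 253901} = \frac{1}{i \sqrt{2} - 253901} = \frac{1}{-253901 + i \sqrt{2}}$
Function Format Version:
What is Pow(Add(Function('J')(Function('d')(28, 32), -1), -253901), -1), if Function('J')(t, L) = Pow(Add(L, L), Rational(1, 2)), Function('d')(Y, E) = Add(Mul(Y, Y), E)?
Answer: Add(Rational(-253901, 64465717803), Mul(Rational(-1, 64465717803), I, Pow(2, Rational(1, 2)))) ≈ Add(-3.9385e-6, Mul(-2.1937e-11, I))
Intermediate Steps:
Function('d')(Y, E) = Add(E, Pow(Y, 2)) (Function('d')(Y, E) = Add(Pow(Y, 2), E) = Add(E, Pow(Y, 2)))
Function('J')(t, L) = Mul(Pow(2, Rational(1, 2)), Pow(L, Rational(1, 2))) (Function('J')(t, L) = Pow(Mul(2, L), Rational(1, 2)) = Mul(Pow(2, Rational(1, 2)), Pow(L, Rational(1, 2))))
Pow(Add(Function('J')(Function('d')(28, 32), -1), -253901), -1) = Pow(Add(Mul(Pow(2, Rational(1, 2)), Pow(-1, Rational(1, 2))), -253901), -1) = Pow(Add(Mul(Pow(2, Rational(1, 2)), I), -253901), -1) = Pow(Add(Mul(I, Pow(2, Rational(1, 2))), -253901), -1) = Pow(Add(-253901, Mul(I, Pow(2, Rational(1, 2)))), -1)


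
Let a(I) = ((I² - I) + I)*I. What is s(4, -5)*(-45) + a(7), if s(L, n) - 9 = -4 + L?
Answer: -62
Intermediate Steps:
s(L, n) = 5 + L (s(L, n) = 9 + (-4 + L) = 5 + L)
a(I) = I³ (a(I) = I²*I = I³)
s(4, -5)*(-45) + a(7) = (5 + 4)*(-45) + 7³ = 9*(-45) + 343 = -405 + 343 = -62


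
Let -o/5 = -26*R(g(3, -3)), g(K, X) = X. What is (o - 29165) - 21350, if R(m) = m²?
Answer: -49345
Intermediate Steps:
o = 1170 (o = -(-130)*(-3)² = -(-130)*9 = -5*(-234) = 1170)
(o - 29165) - 21350 = (1170 - 29165) - 21350 = -27995 - 21350 = -49345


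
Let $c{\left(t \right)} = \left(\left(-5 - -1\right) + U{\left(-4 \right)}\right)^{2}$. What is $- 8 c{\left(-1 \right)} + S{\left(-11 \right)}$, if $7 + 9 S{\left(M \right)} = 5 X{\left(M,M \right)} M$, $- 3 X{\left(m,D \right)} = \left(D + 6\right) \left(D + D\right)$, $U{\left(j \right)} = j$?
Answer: $- \frac{7795}{27} \approx -288.7$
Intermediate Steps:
$X{\left(m,D \right)} = - \frac{2 D \left(6 + D\right)}{3}$ ($X{\left(m,D \right)} = - \frac{\left(D + 6\right) \left(D + D\right)}{3} = - \frac{\left(6 + D\right) 2 D}{3} = - \frac{2 D \left(6 + D\right)}{3}$)
$c{\left(t \right)} = 64$ ($c{\left(t \right)} = \left(\left(-5 - -1\right) - 4\right)^{2} = \left(\left(-5 + 1\right) - 4\right)^{2} = \left(-4 - 4\right)^{2} = \left(-8\right)^{2} = 64$)
$S{\left(M \right)} = - \frac{7}{9} - \frac{10 M^{2} \left(6 + M\right)}{27}$ ($S{\left(M \right)} = - \frac{7}{9} + \frac{5 \left(- \frac{2 M \left(6 + M\right)}{3}\right) M}{9} = - \frac{7}{9} + \frac{- \frac{10 M \left(6 + M\right)}{3} M}{9} = - \frac{7}{9} + \frac{\left(- \frac{10}{3}\right) M^{2} \left(6 + M\right)}{9} = - \frac{7}{9} - \frac{10 M^{2} \left(6 + M\right)}{27}$)
$- 8 c{\left(-1 \right)} + S{\left(-11 \right)} = \left(-8\right) 64 - \left(\frac{7}{9} - \frac{10 \left(-11\right)^{2} \left(-6 - -11\right)}{27}\right) = -512 - \left(\frac{7}{9} - \frac{1210 \left(-6 + 11\right)}{27}\right) = -512 - \left(\frac{7}{9} - \frac{6050}{27}\right) = -512 + \left(- \frac{7}{9} + \frac{6050}{27}\right) = -512 + \frac{6029}{27} = - \frac{7795}{27}$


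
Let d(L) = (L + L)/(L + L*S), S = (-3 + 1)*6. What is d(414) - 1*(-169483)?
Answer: 1864311/11 ≈ 1.6948e+5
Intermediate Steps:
S = -12 (S = -2*6 = -12)
d(L) = -2/11 (d(L) = (L + L)/(L + L*(-12)) = (2*L)/(L - 12*L) = (2*L)/((-11*L)) = (2*L)*(-1/(11*L)) = -2/11)
d(414) - 1*(-169483) = -2/11 - 1*(-169483) = -2/11 + 169483 = 1864311/11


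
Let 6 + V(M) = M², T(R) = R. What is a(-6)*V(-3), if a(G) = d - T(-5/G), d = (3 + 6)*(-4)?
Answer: -221/2 ≈ -110.50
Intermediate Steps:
d = -36 (d = 9*(-4) = -36)
V(M) = -6 + M²
a(G) = -36 + 5/G (a(G) = -36 - (-5)/G = -36 + 5/G)
a(-6)*V(-3) = (-36 + 5/(-6))*(-6 + (-3)²) = (-36 + 5*(-⅙))*(-6 + 9) = (-36 - ⅚)*3 = -221/6*3 = -221/2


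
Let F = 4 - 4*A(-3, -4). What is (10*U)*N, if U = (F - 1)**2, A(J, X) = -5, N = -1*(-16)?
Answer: 84640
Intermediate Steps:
N = 16
F = 24 (F = 4 - 4*(-5) = 4 + 20 = 24)
U = 529 (U = (24 - 1)**2 = 23**2 = 529)
(10*U)*N = (10*529)*16 = 5290*16 = 84640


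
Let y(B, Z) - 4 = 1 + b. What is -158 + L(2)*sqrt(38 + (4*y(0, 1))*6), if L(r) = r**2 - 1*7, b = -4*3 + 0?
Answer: -158 - 3*I*sqrt(130) ≈ -158.0 - 34.205*I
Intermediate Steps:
b = -12 (b = -12 + 0 = -12)
L(r) = -7 + r**2 (L(r) = r**2 - 7 = -7 + r**2)
y(B, Z) = -7 (y(B, Z) = 4 + (1 - 12) = 4 - 11 = -7)
-158 + L(2)*sqrt(38 + (4*y(0, 1))*6) = -158 + (-7 + 2**2)*sqrt(38 + (4*(-7))*6) = -158 + (-7 + 4)*sqrt(38 - 28*6) = -158 - 3*sqrt(38 - 168) = -158 - 3*I*sqrt(130)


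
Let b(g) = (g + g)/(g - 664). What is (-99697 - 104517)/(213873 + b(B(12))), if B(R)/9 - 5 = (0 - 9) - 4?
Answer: -9393844/9838167 ≈ -0.95484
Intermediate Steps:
B(R) = -72 (B(R) = 45 + 9*((0 - 9) - 4) = 45 + 9*(-9 - 4) = 45 + 9*(-13) = 45 - 117 = -72)
b(g) = 2*g/(-664 + g) (b(g) = (2*g)/(-664 + g) = 2*g/(-664 + g))
(-99697 - 104517)/(213873 + b(B(12))) = (-99697 - 104517)/(213873 + 2*(-72)/(-664 - 72)) = -204214/(213873 + 2*(-72)/(-736)) = -204214/(213873 + 2*(-72)*(-1/736)) = -204214/(213873 + 9/46) = -204214/9838167/46 = -204214*46/9838167 = -9393844/9838167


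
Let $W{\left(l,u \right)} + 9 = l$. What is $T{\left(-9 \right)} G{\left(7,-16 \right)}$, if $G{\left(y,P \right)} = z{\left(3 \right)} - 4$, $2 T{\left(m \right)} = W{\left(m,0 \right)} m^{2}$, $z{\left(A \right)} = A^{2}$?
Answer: $-3645$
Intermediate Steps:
$W{\left(l,u \right)} = -9 + l$
$T{\left(m \right)} = \frac{m^{2} \left(-9 + m\right)}{2}$ ($T{\left(m \right)} = \frac{\left(-9 + m\right) m^{2}}{2} = \frac{m^{2} \left(-9 + m\right)}{2}$)
$G{\left(y,P \right)} = 5$ ($G{\left(y,P \right)} = 3^{2} - 4 = 9 - 4 = 5$)
$T{\left(-9 \right)} G{\left(7,-16 \right)} = \frac{\left(-9\right)^{2} \left(-9 - 9\right)}{2} \cdot 5 = \frac{1}{2} \cdot 81 \left(-18\right) 5 = \left(-729\right) 5 = -3645$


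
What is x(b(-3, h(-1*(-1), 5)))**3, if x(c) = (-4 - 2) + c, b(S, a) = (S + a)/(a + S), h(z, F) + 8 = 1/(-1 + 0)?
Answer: -125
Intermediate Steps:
h(z, F) = -9 (h(z, F) = -8 + 1/(-1 + 0) = -8 + 1/(-1) = -8 - 1 = -9)
b(S, a) = 1 (b(S, a) = (S + a)/(S + a) = 1)
x(c) = -6 + c
x(b(-3, h(-1*(-1), 5)))**3 = (-6 + 1)**3 = (-5)**3 = -125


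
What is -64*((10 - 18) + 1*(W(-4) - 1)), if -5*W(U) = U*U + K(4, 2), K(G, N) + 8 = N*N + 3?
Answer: 768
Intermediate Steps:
K(G, N) = -5 + N² (K(G, N) = -8 + (N*N + 3) = -8 + (N² + 3) = -8 + (3 + N²) = -5 + N²)
W(U) = ⅕ - U²/5 (W(U) = -(U*U + (-5 + 2²))/5 = -(U² + (-5 + 4))/5 = -(U² - 1)/5 = -(-1 + U²)/5 = ⅕ - U²/5)
-64*((10 - 18) + 1*(W(-4) - 1)) = -64*((10 - 18) + 1*((⅕ - ⅕*(-4)²) - 1)) = -64*(-8 + 1*((⅕ - ⅕*16) - 1)) = -64*(-8 + 1*((⅕ - 16/5) - 1)) = -64*(-8 + 1*(-3 - 1)) = -64*(-8 + 1*(-4)) = -64*(-8 - 4) = -64*(-12) = 768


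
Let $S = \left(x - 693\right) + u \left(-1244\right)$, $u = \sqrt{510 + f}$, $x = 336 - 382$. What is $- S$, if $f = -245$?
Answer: $739 + 1244 \sqrt{265} \approx 20990.0$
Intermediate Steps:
$x = -46$
$u = \sqrt{265}$ ($u = \sqrt{510 - 245} = \sqrt{265} \approx 16.279$)
$S = -739 - 1244 \sqrt{265}$ ($S = \left(-46 - 693\right) + \sqrt{265} \left(-1244\right) = \left(-46 - 693\right) - 1244 \sqrt{265} = -739 - 1244 \sqrt{265} \approx -20990.0$)
$- S = - (-739 - 1244 \sqrt{265}) = 739 + 1244 \sqrt{265}$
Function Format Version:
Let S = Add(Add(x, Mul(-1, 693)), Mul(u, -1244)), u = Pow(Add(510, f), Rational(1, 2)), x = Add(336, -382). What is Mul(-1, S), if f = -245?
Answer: Add(739, Mul(1244, Pow(265, Rational(1, 2)))) ≈ 20990.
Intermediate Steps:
x = -46
u = Pow(265, Rational(1, 2)) (u = Pow(Add(510, -245), Rational(1, 2)) = Pow(265, Rational(1, 2)) ≈ 16.279)
S = Add(-739, Mul(-1244, Pow(265, Rational(1, 2)))) (S = Add(Add(-46, Mul(-1, 693)), Mul(Pow(265, Rational(1, 2)), -1244)) = Add(Add(-46, -693), Mul(-1244, Pow(265, Rational(1, 2)))) = Add(-739, Mul(-1244, Pow(265, Rational(1, 2)))) ≈ -20990.)
Mul(-1, S) = Mul(-1, Add(-739, Mul(-1244, Pow(265, Rational(1, 2))))) = Add(739, Mul(1244, Pow(265, Rational(1, 2))))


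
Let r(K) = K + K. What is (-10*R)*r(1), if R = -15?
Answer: 300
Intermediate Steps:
r(K) = 2*K
(-10*R)*r(1) = (-10*(-15))*(2*1) = 150*2 = 300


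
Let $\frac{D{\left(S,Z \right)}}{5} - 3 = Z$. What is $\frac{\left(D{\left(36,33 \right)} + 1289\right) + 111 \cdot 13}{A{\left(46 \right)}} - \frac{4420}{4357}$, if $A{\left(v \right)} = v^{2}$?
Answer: $\frac{833716}{2304853} \approx 0.36172$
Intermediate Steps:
$D{\left(S,Z \right)} = 15 + 5 Z$
$\frac{\left(D{\left(36,33 \right)} + 1289\right) + 111 \cdot 13}{A{\left(46 \right)}} - \frac{4420}{4357} = \frac{\left(\left(15 + 5 \cdot 33\right) + 1289\right) + 111 \cdot 13}{46^{2}} - \frac{4420}{4357} = \frac{\left(\left(15 + 165\right) + 1289\right) + 1443}{2116} - \frac{4420}{4357} = \left(\left(180 + 1289\right) + 1443\right) \frac{1}{2116} - \frac{4420}{4357} = \left(1469 + 1443\right) \frac{1}{2116} - \frac{4420}{4357} = 2912 \cdot \frac{1}{2116} - \frac{4420}{4357} = \frac{728}{529} - \frac{4420}{4357} = \frac{833716}{2304853}$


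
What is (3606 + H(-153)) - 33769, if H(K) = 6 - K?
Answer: -30004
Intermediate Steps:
(3606 + H(-153)) - 33769 = (3606 + (6 - 1*(-153))) - 33769 = (3606 + (6 + 153)) - 33769 = (3606 + 159) - 33769 = 3765 - 33769 = -30004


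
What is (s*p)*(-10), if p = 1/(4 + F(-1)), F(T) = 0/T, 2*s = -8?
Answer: 10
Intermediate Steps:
s = -4 (s = (½)*(-8) = -4)
F(T) = 0
p = ¼ (p = 1/(4 + 0) = 1/4 = ¼ ≈ 0.25000)
(s*p)*(-10) = -4*¼*(-10) = -1*(-10) = 10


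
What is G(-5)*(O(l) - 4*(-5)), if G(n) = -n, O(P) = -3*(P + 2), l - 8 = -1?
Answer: -35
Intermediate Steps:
l = 7 (l = 8 - 1 = 7)
O(P) = -6 - 3*P (O(P) = -3*(2 + P) = -6 - 3*P)
G(-5)*(O(l) - 4*(-5)) = (-1*(-5))*((-6 - 3*7) - 4*(-5)) = 5*((-6 - 21) + 20) = 5*(-27 + 20) = 5*(-7) = -35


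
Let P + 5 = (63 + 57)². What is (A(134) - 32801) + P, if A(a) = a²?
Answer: -450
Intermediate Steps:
P = 14395 (P = -5 + (63 + 57)² = -5 + 120² = -5 + 14400 = 14395)
(A(134) - 32801) + P = (134² - 32801) + 14395 = (17956 - 32801) + 14395 = -14845 + 14395 = -450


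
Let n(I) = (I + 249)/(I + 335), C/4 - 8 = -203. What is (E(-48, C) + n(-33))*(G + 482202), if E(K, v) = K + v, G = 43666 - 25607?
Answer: -62492604120/151 ≈ -4.1386e+8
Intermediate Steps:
C = -780 (C = 32 + 4*(-203) = 32 - 812 = -780)
n(I) = (249 + I)/(335 + I)
G = 18059
(E(-48, C) + n(-33))*(G + 482202) = ((-48 - 780) + (249 - 33)/(335 - 33))*(18059 + 482202) = (-828 + 216/302)*500261 = (-828 + (1/302)*216)*500261 = (-828 + 108/151)*500261 = -124920/151*500261 = -62492604120/151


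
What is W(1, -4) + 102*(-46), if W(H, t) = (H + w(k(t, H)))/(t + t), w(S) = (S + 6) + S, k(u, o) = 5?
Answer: -37553/8 ≈ -4694.1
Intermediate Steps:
w(S) = 6 + 2*S (w(S) = (6 + S) + S = 6 + 2*S)
W(H, t) = (16 + H)/(2*t) (W(H, t) = (H + (6 + 2*5))/(t + t) = (H + (6 + 10))/((2*t)) = (H + 16)*(1/(2*t)) = (16 + H)*(1/(2*t)) = (16 + H)/(2*t))
W(1, -4) + 102*(-46) = (½)*(16 + 1)/(-4) + 102*(-46) = (½)*(-¼)*17 - 4692 = -17/8 - 4692 = -37553/8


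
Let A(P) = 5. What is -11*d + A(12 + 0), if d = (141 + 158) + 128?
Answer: -4692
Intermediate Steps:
d = 427 (d = 299 + 128 = 427)
-11*d + A(12 + 0) = -11*427 + 5 = -4697 + 5 = -4692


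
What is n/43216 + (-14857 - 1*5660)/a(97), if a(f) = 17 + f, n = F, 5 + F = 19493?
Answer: -18425855/102638 ≈ -179.52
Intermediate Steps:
F = 19488 (F = -5 + 19493 = 19488)
n = 19488
n/43216 + (-14857 - 1*5660)/a(97) = 19488/43216 + (-14857 - 1*5660)/(17 + 97) = 19488*(1/43216) + (-14857 - 5660)/114 = 1218/2701 - 20517*1/114 = 1218/2701 - 6839/38 = -18425855/102638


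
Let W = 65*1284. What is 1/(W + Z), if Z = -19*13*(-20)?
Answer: 1/88400 ≈ 1.1312e-5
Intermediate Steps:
W = 83460
Z = 4940 (Z = -247*(-20) = 4940)
1/(W + Z) = 1/(83460 + 4940) = 1/88400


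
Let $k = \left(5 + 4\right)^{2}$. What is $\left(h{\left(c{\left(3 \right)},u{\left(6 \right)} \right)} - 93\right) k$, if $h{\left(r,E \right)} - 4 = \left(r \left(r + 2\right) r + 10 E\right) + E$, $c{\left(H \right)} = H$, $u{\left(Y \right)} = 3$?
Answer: $-891$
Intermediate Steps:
$k = 81$ ($k = 9^{2} = 81$)
$h{\left(r,E \right)} = 4 + 11 E + r^{2} \left(2 + r\right)$ ($h{\left(r,E \right)} = 4 + \left(\left(r \left(r + 2\right) r + 10 E\right) + E\right) = 4 + \left(\left(r \left(2 + r\right) r + 10 E\right) + E\right) = 4 + \left(\left(r^{2} \left(2 + r\right) + 10 E\right) + E\right) = 4 + \left(\left(10 E + r^{2} \left(2 + r\right)\right) + E\right) = 4 + \left(11 E + r^{2} \left(2 + r\right)\right) = 4 + 11 E + r^{2} \left(2 + r\right)$)
$\left(h{\left(c{\left(3 \right)},u{\left(6 \right)} \right)} - 93\right) k = \left(\left(4 + 3^{3} + 2 \cdot 3^{2} + 11 \cdot 3\right) - 93\right) 81 = \left(\left(4 + 27 + 2 \cdot 9 + 33\right) - 93\right) 81 = \left(\left(4 + 27 + 18 + 33\right) - 93\right) 81 = \left(82 - 93\right) 81 = \left(-11\right) 81 = -891$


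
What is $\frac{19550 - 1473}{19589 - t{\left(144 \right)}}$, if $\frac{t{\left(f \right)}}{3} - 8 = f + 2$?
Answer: $\frac{18077}{19127} \approx 0.9451$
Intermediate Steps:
$t{\left(f \right)} = 30 + 3 f$ ($t{\left(f \right)} = 24 + 3 \left(f + 2\right) = 24 + 3 \left(2 + f\right) = 24 + \left(6 + 3 f\right) = 30 + 3 f$)
$\frac{19550 - 1473}{19589 - t{\left(144 \right)}} = \frac{19550 - 1473}{19589 - \left(30 + 3 \cdot 144\right)} = \frac{19550 + \left(-10477 + 9004\right)}{19589 - \left(30 + 432\right)} = \frac{19550 - 1473}{19589 - 462} = \frac{18077}{19589 - 462} = \frac{18077}{19127}$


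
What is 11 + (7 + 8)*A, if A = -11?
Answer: -154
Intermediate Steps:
11 + (7 + 8)*A = 11 + (7 + 8)*(-11) = 11 + 15*(-11) = 11 - 165 = -154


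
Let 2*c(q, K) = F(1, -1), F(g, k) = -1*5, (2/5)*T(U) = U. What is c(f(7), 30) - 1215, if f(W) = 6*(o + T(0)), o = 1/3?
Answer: -2435/2 ≈ -1217.5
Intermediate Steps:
T(U) = 5*U/2
o = ⅓ ≈ 0.33333
F(g, k) = -5
f(W) = 2 (f(W) = 6*(⅓ + (5/2)*0) = 6*(⅓ + 0) = 6*(⅓) = 2)
c(q, K) = -5/2 (c(q, K) = (½)*(-5) = -5/2)
c(f(7), 30) - 1215 = -5/2 - 1215 = -2435/2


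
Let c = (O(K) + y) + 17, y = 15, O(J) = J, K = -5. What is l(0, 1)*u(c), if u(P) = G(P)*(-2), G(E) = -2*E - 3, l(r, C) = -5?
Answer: -570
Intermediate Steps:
G(E) = -3 - 2*E
c = 27 (c = (-5 + 15) + 17 = 10 + 17 = 27)
u(P) = 6 + 4*P (u(P) = (-3 - 2*P)*(-2) = 6 + 4*P)
l(0, 1)*u(c) = -5*(6 + 4*27) = -5*(6 + 108) = -5*114 = -570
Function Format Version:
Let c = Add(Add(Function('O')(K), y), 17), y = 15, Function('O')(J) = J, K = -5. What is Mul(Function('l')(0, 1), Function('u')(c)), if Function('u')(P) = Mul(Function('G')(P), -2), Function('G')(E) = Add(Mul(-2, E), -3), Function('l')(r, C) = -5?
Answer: -570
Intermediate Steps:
Function('G')(E) = Add(-3, Mul(-2, E))
c = 27 (c = Add(Add(-5, 15), 17) = Add(10, 17) = 27)
Function('u')(P) = Add(6, Mul(4, P)) (Function('u')(P) = Mul(Add(-3, Mul(-2, P)), -2) = Add(6, Mul(4, P)))
Mul(Function('l')(0, 1), Function('u')(c)) = Mul(-5, Add(6, Mul(4, 27))) = Mul(-5, Add(6, 108)) = Mul(-5, 114) = -570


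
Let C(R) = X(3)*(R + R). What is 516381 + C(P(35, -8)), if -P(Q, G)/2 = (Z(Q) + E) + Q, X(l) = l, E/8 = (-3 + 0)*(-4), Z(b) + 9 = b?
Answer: 514497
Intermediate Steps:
Z(b) = -9 + b
E = 96 (E = 8*((-3 + 0)*(-4)) = 8*(-3*(-4)) = 8*12 = 96)
P(Q, G) = -174 - 4*Q (P(Q, G) = -2*(((-9 + Q) + 96) + Q) = -2*((87 + Q) + Q) = -2*(87 + 2*Q) = -174 - 4*Q)
C(R) = 6*R (C(R) = 3*(R + R) = 3*(2*R) = 6*R)
516381 + C(P(35, -8)) = 516381 + 6*(-174 - 4*35) = 516381 + 6*(-174 - 140) = 516381 + 6*(-314) = 516381 - 1884 = 514497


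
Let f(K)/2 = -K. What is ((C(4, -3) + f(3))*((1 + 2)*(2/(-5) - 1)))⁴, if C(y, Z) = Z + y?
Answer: 194481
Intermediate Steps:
f(K) = -2*K (f(K) = 2*(-K) = -2*K)
((C(4, -3) + f(3))*((1 + 2)*(2/(-5) - 1)))⁴ = (((-3 + 4) - 2*3)*((1 + 2)*(2/(-5) - 1)))⁴ = ((1 - 6)*(3*(2*(-⅕) - 1)))⁴ = (-15*(-⅖ - 1))⁴ = (-15*(-7)/5)⁴ = (-5*(-21/5))⁴ = 21⁴ = 194481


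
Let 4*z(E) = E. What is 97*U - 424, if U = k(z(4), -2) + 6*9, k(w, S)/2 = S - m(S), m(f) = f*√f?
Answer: 4426 + 388*I*√2 ≈ 4426.0 + 548.71*I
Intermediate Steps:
m(f) = f^(3/2)
z(E) = E/4
k(w, S) = -2*S^(3/2) + 2*S (k(w, S) = 2*(S - S^(3/2)) = -2*S^(3/2) + 2*S)
U = 50 + 4*I*√2 (U = (-(-4)*I*√2 + 2*(-2)) + 6*9 = (-(-4)*I*√2 - 4) + 54 = (4*I*√2 - 4) + 54 = (-4 + 4*I*√2) + 54 = 50 + 4*I*√2 ≈ 50.0 + 5.6569*I)
97*U - 424 = 97*(50 + 4*I*√2) - 424 = (4850 + 388*I*√2) - 424 = 4426 + 388*I*√2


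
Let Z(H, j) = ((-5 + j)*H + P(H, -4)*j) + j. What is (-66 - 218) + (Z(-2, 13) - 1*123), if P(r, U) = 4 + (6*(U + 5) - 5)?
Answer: -345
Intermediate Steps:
P(r, U) = 29 + 6*U (P(r, U) = 4 + (6*(5 + U) - 5) = 4 + ((30 + 6*U) - 5) = 4 + (25 + 6*U) = 29 + 6*U)
Z(H, j) = 6*j + H*(-5 + j) (Z(H, j) = ((-5 + j)*H + (29 + 6*(-4))*j) + j = (H*(-5 + j) + (29 - 24)*j) + j = (H*(-5 + j) + 5*j) + j = (5*j + H*(-5 + j)) + j = 6*j + H*(-5 + j))
(-66 - 218) + (Z(-2, 13) - 1*123) = (-66 - 218) + ((-5*(-2) + 6*13 - 2*13) - 1*123) = -284 + ((10 + 78 - 26) - 123) = -284 + (62 - 123) = -284 - 61 = -345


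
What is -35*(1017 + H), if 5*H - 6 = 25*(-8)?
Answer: -34237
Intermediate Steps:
H = -194/5 (H = 6/5 + (25*(-8))/5 = 6/5 + (1/5)*(-200) = 6/5 - 40 = -194/5 ≈ -38.800)
-35*(1017 + H) = -35*(1017 - 194/5) = -35*4891/5 = -34237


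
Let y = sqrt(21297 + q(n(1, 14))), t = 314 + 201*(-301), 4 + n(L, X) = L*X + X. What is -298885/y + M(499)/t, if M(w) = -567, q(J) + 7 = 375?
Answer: 567/60187 - 59777*sqrt(21665)/4333 ≈ -2030.6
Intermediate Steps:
n(L, X) = -4 + X + L*X (n(L, X) = -4 + (L*X + X) = -4 + (X + L*X) = -4 + X + L*X)
q(J) = 368 (q(J) = -7 + 375 = 368)
t = -60187 (t = 314 - 60501 = -60187)
y = sqrt(21665) (y = sqrt(21297 + 368) = sqrt(21665) ≈ 147.19)
-298885/y + M(499)/t = -298885*sqrt(21665)/21665 - 567/(-60187) = -59777*sqrt(21665)/4333 - 567*(-1/60187) = -59777*sqrt(21665)/4333 + 567/60187 = 567/60187 - 59777*sqrt(21665)/4333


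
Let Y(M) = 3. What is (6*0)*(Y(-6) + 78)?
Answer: 0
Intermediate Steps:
(6*0)*(Y(-6) + 78) = (6*0)*(3 + 78) = 0*81 = 0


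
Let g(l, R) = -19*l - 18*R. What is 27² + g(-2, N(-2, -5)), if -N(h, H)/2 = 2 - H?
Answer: 1019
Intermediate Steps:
N(h, H) = -4 + 2*H (N(h, H) = -2*(2 - H) = -4 + 2*H)
27² + g(-2, N(-2, -5)) = 27² + (-19*(-2) - 18*(-4 + 2*(-5))) = 729 + (38 - 18*(-4 - 10)) = 729 + (38 - 18*(-14)) = 729 + (38 + 252) = 729 + 290 = 1019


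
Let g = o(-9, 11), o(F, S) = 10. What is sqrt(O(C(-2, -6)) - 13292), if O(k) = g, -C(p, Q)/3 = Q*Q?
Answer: I*sqrt(13282) ≈ 115.25*I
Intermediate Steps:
C(p, Q) = -3*Q**2 (C(p, Q) = -3*Q*Q = -3*Q**2)
g = 10
O(k) = 10
sqrt(O(C(-2, -6)) - 13292) = sqrt(10 - 13292) = sqrt(-13282) = I*sqrt(13282)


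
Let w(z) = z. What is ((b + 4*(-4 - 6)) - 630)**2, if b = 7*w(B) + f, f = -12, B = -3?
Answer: 494209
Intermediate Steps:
b = -33 (b = 7*(-3) - 12 = -21 - 12 = -33)
((b + 4*(-4 - 6)) - 630)**2 = ((-33 + 4*(-4 - 6)) - 630)**2 = ((-33 + 4*(-10)) - 630)**2 = ((-33 - 40) - 630)**2 = (-73 - 630)**2 = (-703)**2 = 494209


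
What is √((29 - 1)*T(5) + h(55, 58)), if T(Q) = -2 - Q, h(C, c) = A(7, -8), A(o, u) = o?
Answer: 3*I*√21 ≈ 13.748*I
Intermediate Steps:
h(C, c) = 7
√((29 - 1)*T(5) + h(55, 58)) = √((29 - 1)*(-2 - 1*5) + 7) = √(28*(-2 - 5) + 7) = √(28*(-7) + 7) = √(-196 + 7) = √(-189) = 3*I*√21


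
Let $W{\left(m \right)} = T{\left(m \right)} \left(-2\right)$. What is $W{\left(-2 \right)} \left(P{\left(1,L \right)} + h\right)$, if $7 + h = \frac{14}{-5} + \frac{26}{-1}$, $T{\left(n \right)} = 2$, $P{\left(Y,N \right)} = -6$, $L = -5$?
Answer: $\frac{836}{5} \approx 167.2$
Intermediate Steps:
$W{\left(m \right)} = -4$ ($W{\left(m \right)} = 2 \left(-2\right) = -4$)
$h = - \frac{179}{5}$ ($h = -7 + \left(\frac{14}{-5} + \frac{26}{-1}\right) = -7 + \left(14 \left(- \frac{1}{5}\right) + 26 \left(-1\right)\right) = -7 - \frac{144}{5} = - \frac{179}{5} \approx -35.8$)
$W{\left(-2 \right)} \left(P{\left(1,L \right)} + h\right) = - 4 \left(-6 - \frac{179}{5}\right) = \left(-4\right) \left(- \frac{209}{5}\right) = \frac{836}{5}$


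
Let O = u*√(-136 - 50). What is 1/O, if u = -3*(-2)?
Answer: -I*√186/1116 ≈ -0.012221*I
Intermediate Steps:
u = 6
O = 6*I*√186 (O = 6*√(-136 - 50) = 6*√(-186) = 6*(I*√186) = 6*I*√186 ≈ 81.829*I)
1/O = 1/(6*I*√186) = -I*√186/1116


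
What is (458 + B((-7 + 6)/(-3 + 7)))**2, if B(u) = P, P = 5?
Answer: 214369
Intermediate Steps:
B(u) = 5
(458 + B((-7 + 6)/(-3 + 7)))**2 = (458 + 5)**2 = 463**2 = 214369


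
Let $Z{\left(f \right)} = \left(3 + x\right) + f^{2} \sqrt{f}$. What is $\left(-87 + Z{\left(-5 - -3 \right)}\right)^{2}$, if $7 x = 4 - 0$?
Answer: $\frac{339488}{49} - \frac{4672 i \sqrt{2}}{7} \approx 6928.3 - 943.89 i$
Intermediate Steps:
$x = \frac{4}{7}$ ($x = \frac{4 - 0}{7} = \frac{4 + 0}{7} = \frac{1}{7} \cdot 4 = \frac{4}{7} \approx 0.57143$)
$Z{\left(f \right)} = \frac{25}{7} + f^{\frac{5}{2}}$ ($Z{\left(f \right)} = \left(3 + \frac{4}{7}\right) + f^{2} \sqrt{f} = \frac{25}{7} + f^{\frac{5}{2}}$)
$\left(-87 + Z{\left(-5 - -3 \right)}\right)^{2} = \left(-87 + \left(\frac{25}{7} + \left(-5 - -3\right)^{\frac{5}{2}}\right)\right)^{2} = \left(-87 + \left(\frac{25}{7} + \left(-5 + 3\right)^{\frac{5}{2}}\right)\right)^{2} = \left(-87 + \left(\frac{25}{7} + \left(-2\right)^{\frac{5}{2}}\right)\right)^{2} = \left(-87 + \left(\frac{25}{7} + 4 i \sqrt{2}\right)\right)^{2} = \left(- \frac{584}{7} + 4 i \sqrt{2}\right)^{2}$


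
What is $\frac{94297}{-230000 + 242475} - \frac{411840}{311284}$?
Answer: $\frac{6053860837}{970816975} \approx 6.2358$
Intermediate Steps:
$\frac{94297}{-230000 + 242475} - \frac{411840}{311284} = \frac{94297}{12475} - \frac{102960}{77821} = \frac{6053860837}{970816975}$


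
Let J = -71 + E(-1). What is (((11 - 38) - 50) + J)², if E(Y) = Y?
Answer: 22201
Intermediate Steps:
J = -72 (J = -71 - 1 = -72)
(((11 - 38) - 50) + J)² = (((11 - 38) - 50) - 72)² = ((-27 - 50) - 72)² = (-77 - 72)² = (-149)² = 22201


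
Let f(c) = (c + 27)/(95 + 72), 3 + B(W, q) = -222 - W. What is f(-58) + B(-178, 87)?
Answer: -7880/167 ≈ -47.186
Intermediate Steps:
B(W, q) = -225 - W (B(W, q) = -3 + (-222 - W) = -225 - W)
f(c) = 27/167 + c/167 (f(c) = (27 + c)/167 = (27 + c)*(1/167) = 27/167 + c/167)
f(-58) + B(-178, 87) = (27/167 + (1/167)*(-58)) + (-225 - 1*(-178)) = (27/167 - 58/167) + (-225 + 178) = -31/167 - 47 = -7880/167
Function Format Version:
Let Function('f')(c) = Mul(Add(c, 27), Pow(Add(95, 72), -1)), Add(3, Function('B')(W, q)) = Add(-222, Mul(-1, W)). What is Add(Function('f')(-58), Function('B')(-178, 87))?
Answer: Rational(-7880, 167) ≈ -47.186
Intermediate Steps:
Function('B')(W, q) = Add(-225, Mul(-1, W)) (Function('B')(W, q) = Add(-3, Add(-222, Mul(-1, W))) = Add(-225, Mul(-1, W)))
Function('f')(c) = Add(Rational(27, 167), Mul(Rational(1, 167), c)) (Function('f')(c) = Mul(Add(27, c), Pow(167, -1)) = Mul(Add(27, c), Rational(1, 167)) = Add(Rational(27, 167), Mul(Rational(1, 167), c)))
Add(Function('f')(-58), Function('B')(-178, 87)) = Add(Add(Rational(27, 167), Mul(Rational(1, 167), -58)), Add(-225, Mul(-1, -178))) = Add(Add(Rational(27, 167), Rational(-58, 167)), Add(-225, 178)) = Add(Rational(-31, 167), -47) = Rational(-7880, 167)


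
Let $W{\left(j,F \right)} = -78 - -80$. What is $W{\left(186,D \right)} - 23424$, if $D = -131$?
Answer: $-23422$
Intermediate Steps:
$W{\left(j,F \right)} = 2$ ($W{\left(j,F \right)} = -78 + 80 = 2$)
$W{\left(186,D \right)} - 23424 = 2 - 23424 = -23422$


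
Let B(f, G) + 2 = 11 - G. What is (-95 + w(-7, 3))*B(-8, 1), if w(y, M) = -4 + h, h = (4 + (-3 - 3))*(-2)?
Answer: -760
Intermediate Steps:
h = 4 (h = (4 - 6)*(-2) = -2*(-2) = 4)
B(f, G) = 9 - G (B(f, G) = -2 + (11 - G) = 9 - G)
w(y, M) = 0 (w(y, M) = -4 + 4 = 0)
(-95 + w(-7, 3))*B(-8, 1) = (-95 + 0)*(9 - 1*1) = -95*(9 - 1) = -95*8 = -760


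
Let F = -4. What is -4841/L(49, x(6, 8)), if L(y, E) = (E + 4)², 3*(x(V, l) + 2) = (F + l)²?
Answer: -43569/484 ≈ -90.019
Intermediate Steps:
x(V, l) = -2 + (-4 + l)²/3
L(y, E) = (4 + E)²
-4841/L(49, x(6, 8)) = -4841/(4 + (-2 + (-4 + 8)²/3))² = -4841/(4 + (-2 + (⅓)*4²))² = -4841/(4 + (-2 + (⅓)*16))² = -4841/(4 + (-2 + 16/3))² = -4841/(4 + 10/3)² = -4841/((22/3)²) = -4841/484/9 = -4841*9/484 = -43569/484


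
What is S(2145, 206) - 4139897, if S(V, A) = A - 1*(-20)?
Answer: -4139671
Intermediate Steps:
S(V, A) = 20 + A (S(V, A) = A + 20 = 20 + A)
S(2145, 206) - 4139897 = (20 + 206) - 4139897 = 226 - 4139897 = -4139671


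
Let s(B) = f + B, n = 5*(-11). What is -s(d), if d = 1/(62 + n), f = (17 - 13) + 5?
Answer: -64/7 ≈ -9.1429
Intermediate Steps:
n = -55
f = 9 (f = 4 + 5 = 9)
d = ⅐ (d = 1/(62 - 55) = 1/7 = ⅐ ≈ 0.14286)
s(B) = 9 + B
-s(d) = -(9 + ⅐) = -1*64/7 = -64/7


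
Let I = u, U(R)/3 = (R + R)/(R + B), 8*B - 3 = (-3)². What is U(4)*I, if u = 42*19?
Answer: 38304/11 ≈ 3482.2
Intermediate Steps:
B = 3/2 (B = 3/8 + (⅛)*(-3)² = 3/8 + (⅛)*9 = 3/8 + 9/8 = 3/2 ≈ 1.5000)
U(R) = 6*R/(3/2 + R) (U(R) = 3*((R + R)/(R + 3/2)) = 3*((2*R)/(3/2 + R)) = 3*(2*R/(3/2 + R)) = 6*R/(3/2 + R))
u = 798
I = 798
U(4)*I = (12*4/(3 + 2*4))*798 = (12*4/(3 + 8))*798 = (12*4/11)*798 = (12*4*(1/11))*798 = (48/11)*798 = 38304/11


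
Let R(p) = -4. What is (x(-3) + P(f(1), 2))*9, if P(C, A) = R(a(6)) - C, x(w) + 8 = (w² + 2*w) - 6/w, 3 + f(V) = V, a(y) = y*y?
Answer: -45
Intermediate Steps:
a(y) = y²
f(V) = -3 + V
x(w) = -8 + w² - 6/w + 2*w (x(w) = -8 + ((w² + 2*w) - 6/w) = -8 + (w² - 6/w + 2*w) = -8 + w² - 6/w + 2*w)
P(C, A) = -4 - C
(x(-3) + P(f(1), 2))*9 = ((-8 + (-3)² - 6/(-3) + 2*(-3)) + (-4 - (-3 + 1)))*9 = ((-8 + 9 - 6*(-⅓) - 6) + (-4 - 1*(-2)))*9 = ((-8 + 9 + 2 - 6) + (-4 + 2))*9 = (-3 - 2)*9 = -5*9 = -45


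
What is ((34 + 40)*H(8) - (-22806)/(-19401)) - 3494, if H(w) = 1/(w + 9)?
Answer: -383777542/109939 ≈ -3490.8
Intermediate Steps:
H(w) = 1/(9 + w)
((34 + 40)*H(8) - (-22806)/(-19401)) - 3494 = ((34 + 40)/(9 + 8) - (-22806)/(-19401)) - 3494 = (74/17 - (-22806)*(-1)/19401) - 3494 = (74*(1/17) - 1*7602/6467) - 3494 = (74/17 - 7602/6467) - 3494 = 349324/109939 - 3494 = -383777542/109939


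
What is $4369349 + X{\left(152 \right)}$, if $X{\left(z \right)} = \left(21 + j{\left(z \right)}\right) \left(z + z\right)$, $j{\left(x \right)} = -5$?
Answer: $4374213$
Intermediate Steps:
$X{\left(z \right)} = 32 z$ ($X{\left(z \right)} = \left(21 - 5\right) \left(z + z\right) = 16 \cdot 2 z = 32 z$)
$4369349 + X{\left(152 \right)} = 4369349 + 32 \cdot 152 = 4369349 + 4864 = 4374213$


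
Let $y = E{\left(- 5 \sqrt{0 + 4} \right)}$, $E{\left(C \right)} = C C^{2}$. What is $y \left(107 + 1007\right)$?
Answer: $-1114000$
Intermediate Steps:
$E{\left(C \right)} = C^{3}$
$y = -1000$ ($y = \left(- 5 \sqrt{0 + 4}\right)^{3} = \left(- 5 \sqrt{4}\right)^{3} = \left(\left(-5\right) 2\right)^{3} = \left(-10\right)^{3} = -1000$)
$y \left(107 + 1007\right) = - 1000 \left(107 + 1007\right) = \left(-1000\right) 1114 = -1114000$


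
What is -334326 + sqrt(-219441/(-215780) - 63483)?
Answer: -334326 + 3*I*sqrt(82105142924395)/107890 ≈ -3.3433e+5 + 251.96*I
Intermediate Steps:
-334326 + sqrt(-219441/(-215780) - 63483) = -334326 + sqrt(-219441*(-1/215780) - 63483) = -334326 + sqrt(219441/215780 - 63483) = -334326 + sqrt(-13698142299/215780) = -334326 + 3*I*sqrt(82105142924395)/107890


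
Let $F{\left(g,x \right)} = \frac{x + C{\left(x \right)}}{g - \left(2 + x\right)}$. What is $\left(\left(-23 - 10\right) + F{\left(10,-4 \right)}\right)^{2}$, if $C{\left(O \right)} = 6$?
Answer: $\frac{38809}{36} \approx 1078.0$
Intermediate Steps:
$F{\left(g,x \right)} = \frac{6 + x}{-2 + g - x}$ ($F{\left(g,x \right)} = \frac{x + 6}{g - \left(2 + x\right)} = \frac{6 + x}{-2 + g - x}$)
$\left(\left(-23 - 10\right) + F{\left(10,-4 \right)}\right)^{2} = \left(\left(-23 - 10\right) + \frac{-6 - -4}{2 - 4 - 10}\right)^{2} = \left(\left(-23 - 10\right) + \frac{-6 + 4}{2 - 4 - 10}\right)^{2} = \left(-33 + \frac{1}{-12} \left(-2\right)\right)^{2} = \left(-33 - - \frac{1}{6}\right)^{2} = \left(-33 + \frac{1}{6}\right)^{2} = \left(- \frac{197}{6}\right)^{2} = \frac{38809}{36}$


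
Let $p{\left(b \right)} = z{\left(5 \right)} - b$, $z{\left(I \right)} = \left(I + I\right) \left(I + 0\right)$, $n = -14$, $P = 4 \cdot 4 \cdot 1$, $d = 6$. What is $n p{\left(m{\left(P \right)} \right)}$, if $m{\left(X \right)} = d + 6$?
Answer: $-532$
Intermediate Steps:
$P = 16$ ($P = 16 \cdot 1 = 16$)
$m{\left(X \right)} = 12$ ($m{\left(X \right)} = 6 + 6 = 12$)
$z{\left(I \right)} = 2 I^{2}$ ($z{\left(I \right)} = 2 I I = 2 I^{2}$)
$p{\left(b \right)} = 50 - b$ ($p{\left(b \right)} = 2 \cdot 5^{2} - b = 2 \cdot 25 - b = 50 - b$)
$n p{\left(m{\left(P \right)} \right)} = - 14 \left(50 - 12\right) = \left(-14\right) 38 = -532$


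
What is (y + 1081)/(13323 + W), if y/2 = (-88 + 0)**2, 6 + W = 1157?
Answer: 16569/14474 ≈ 1.1447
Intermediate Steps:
W = 1151 (W = -6 + 1157 = 1151)
y = 15488 (y = 2*(-88 + 0)**2 = 2*(-88)**2 = 2*7744 = 15488)
(y + 1081)/(13323 + W) = (15488 + 1081)/(13323 + 1151) = 16569/14474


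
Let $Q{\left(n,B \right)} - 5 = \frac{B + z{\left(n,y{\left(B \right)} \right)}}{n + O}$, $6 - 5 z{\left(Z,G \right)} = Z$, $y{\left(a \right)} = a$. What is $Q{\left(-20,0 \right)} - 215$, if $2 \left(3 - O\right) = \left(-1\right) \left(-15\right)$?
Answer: $- \frac{51502}{245} \approx -210.21$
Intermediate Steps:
$z{\left(Z,G \right)} = \frac{6}{5} - \frac{Z}{5}$
$O = - \frac{9}{2}$ ($O = 3 - \frac{\left(-1\right) \left(-15\right)}{2} = 3 - \frac{15}{2} = - \frac{9}{2} \approx -4.5$)
$Q{\left(n,B \right)} = 5 + \frac{\frac{6}{5} + B - \frac{n}{5}}{- \frac{9}{2} + n}$ ($Q{\left(n,B \right)} = 5 + \frac{B - \left(- \frac{6}{5} + \frac{n}{5}\right)}{n - \frac{9}{2}} = 5 + \frac{\frac{6}{5} + B - \frac{n}{5}}{- \frac{9}{2} + n}$)
$Q{\left(-20,0 \right)} - 215 = \frac{-213 + 10 \cdot 0 + 48 \left(-20\right)}{5 \left(-9 + 2 \left(-20\right)\right)} - 215 = \frac{-213 + 0 - 960}{5 \left(-9 - 40\right)} - 215 = \frac{1}{5} \frac{1}{-49} \left(-1173\right) - 215 = \frac{1}{5} \left(- \frac{1}{49}\right) \left(-1173\right) - 215 = \frac{1173}{245} - 215 = - \frac{51502}{245}$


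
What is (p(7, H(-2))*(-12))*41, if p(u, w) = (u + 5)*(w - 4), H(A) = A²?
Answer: 0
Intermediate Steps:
p(u, w) = (-4 + w)*(5 + u) (p(u, w) = (5 + u)*(-4 + w) = (-4 + w)*(5 + u))
(p(7, H(-2))*(-12))*41 = ((-20 - 4*7 + 5*(-2)² + 7*(-2)²)*(-12))*41 = ((-20 - 28 + 5*4 + 7*4)*(-12))*41 = ((-20 - 28 + 20 + 28)*(-12))*41 = (0*(-12))*41 = 0*41 = 0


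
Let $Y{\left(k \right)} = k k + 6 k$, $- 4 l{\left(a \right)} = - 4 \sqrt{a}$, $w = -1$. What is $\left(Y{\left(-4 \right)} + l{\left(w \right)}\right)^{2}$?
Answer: $\left(8 - i\right)^{2} \approx 63.0 - 16.0 i$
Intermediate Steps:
$l{\left(a \right)} = \sqrt{a}$ ($l{\left(a \right)} = - \frac{\left(-4\right) \sqrt{a}}{4} = \sqrt{a}$)
$Y{\left(k \right)} = k^{2} + 6 k$
$\left(Y{\left(-4 \right)} + l{\left(w \right)}\right)^{2} = \left(- 4 \left(6 - 4\right) + \sqrt{-1}\right)^{2} = \left(\left(-4\right) 2 + i\right)^{2} = \left(-8 + i\right)^{2}$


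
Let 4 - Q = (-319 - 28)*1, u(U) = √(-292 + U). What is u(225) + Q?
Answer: 351 + I*√67 ≈ 351.0 + 8.1853*I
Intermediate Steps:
Q = 351 (Q = 4 - (-319 - 28) = 4 - (-347) = 4 - 1*(-347) = 4 + 347 = 351)
u(225) + Q = √(-292 + 225) + 351 = √(-67) + 351 = I*√67 + 351 = 351 + I*√67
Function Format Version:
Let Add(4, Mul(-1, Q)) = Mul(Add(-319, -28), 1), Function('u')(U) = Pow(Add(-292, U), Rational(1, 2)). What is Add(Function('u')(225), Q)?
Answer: Add(351, Mul(I, Pow(67, Rational(1, 2)))) ≈ Add(351.00, Mul(8.1853, I))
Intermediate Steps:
Q = 351 (Q = Add(4, Mul(-1, Mul(Add(-319, -28), 1))) = Add(4, Mul(-1, Mul(-347, 1))) = Add(4, Mul(-1, -347)) = Add(4, 347) = 351)
Add(Function('u')(225), Q) = Add(Pow(Add(-292, 225), Rational(1, 2)), 351) = Add(Pow(-67, Rational(1, 2)), 351) = Add(Mul(I, Pow(67, Rational(1, 2))), 351) = Add(351, Mul(I, Pow(67, Rational(1, 2))))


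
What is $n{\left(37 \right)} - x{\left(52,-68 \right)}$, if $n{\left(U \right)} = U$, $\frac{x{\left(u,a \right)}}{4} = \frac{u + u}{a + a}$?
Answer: $\frac{681}{17} \approx 40.059$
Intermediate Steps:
$x{\left(u,a \right)} = \frac{4 u}{a}$ ($x{\left(u,a \right)} = 4 \frac{u + u}{a + a} = 4 \frac{2 u}{2 a} = 4 \cdot 2 u \frac{1}{2 a} = 4 \frac{u}{a} = \frac{4 u}{a}$)
$n{\left(37 \right)} - x{\left(52,-68 \right)} = 37 - 4 \cdot 52 \frac{1}{-68} = 37 - 4 \cdot 52 \left(- \frac{1}{68}\right) = 37 - - \frac{52}{17} = 37 + \frac{52}{17} = \frac{681}{17}$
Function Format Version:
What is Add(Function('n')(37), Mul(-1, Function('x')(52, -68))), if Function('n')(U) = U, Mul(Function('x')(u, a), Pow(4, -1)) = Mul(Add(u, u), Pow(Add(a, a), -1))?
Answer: Rational(681, 17) ≈ 40.059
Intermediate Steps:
Function('x')(u, a) = Mul(4, u, Pow(a, -1)) (Function('x')(u, a) = Mul(4, Mul(Add(u, u), Pow(Add(a, a), -1))) = Mul(4, Mul(Mul(2, u), Pow(Mul(2, a), -1))) = Mul(4, Mul(Mul(2, u), Mul(Rational(1, 2), Pow(a, -1)))) = Mul(4, Mul(u, Pow(a, -1))) = Mul(4, u, Pow(a, -1)))
Add(Function('n')(37), Mul(-1, Function('x')(52, -68))) = Add(37, Mul(-1, Mul(4, 52, Pow(-68, -1)))) = Add(37, Mul(-1, Mul(4, 52, Rational(-1, 68)))) = Add(37, Mul(-1, Rational(-52, 17))) = Add(37, Rational(52, 17)) = Rational(681, 17)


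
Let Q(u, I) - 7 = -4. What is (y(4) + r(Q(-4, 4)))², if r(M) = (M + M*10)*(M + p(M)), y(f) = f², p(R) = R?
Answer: 45796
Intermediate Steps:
Q(u, I) = 3 (Q(u, I) = 7 - 4 = 3)
r(M) = 22*M² (r(M) = (M + M*10)*(M + M) = (M + 10*M)*(2*M) = (11*M)*(2*M) = 22*M²)
(y(4) + r(Q(-4, 4)))² = (4² + 22*3²)² = (16 + 22*9)² = (16 + 198)² = 214² = 45796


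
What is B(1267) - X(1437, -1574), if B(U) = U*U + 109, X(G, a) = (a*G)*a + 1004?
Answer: -3558528618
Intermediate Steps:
X(G, a) = 1004 + G*a² (X(G, a) = (G*a)*a + 1004 = G*a² + 1004 = 1004 + G*a²)
B(U) = 109 + U² (B(U) = U² + 109 = 109 + U²)
B(1267) - X(1437, -1574) = (109 + 1267²) - (1004 + 1437*(-1574)²) = (109 + 1605289) - (1004 + 1437*2477476) = 1605398 - (1004 + 3560133012) = 1605398 - 1*3560134016 = 1605398 - 3560134016 = -3558528618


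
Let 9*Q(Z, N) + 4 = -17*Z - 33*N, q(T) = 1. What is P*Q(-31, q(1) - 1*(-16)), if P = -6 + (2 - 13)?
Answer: 646/9 ≈ 71.778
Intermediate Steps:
P = -17 (P = -6 - 11 = -17)
Q(Z, N) = -4/9 - 17*Z/9 - 11*N/3 (Q(Z, N) = -4/9 + (-17*Z - 33*N)/9 = -4/9 + (-33*N - 17*Z)/9 = -4/9 + (-17*Z/9 - 11*N/3) = -4/9 - 17*Z/9 - 11*N/3)
P*Q(-31, q(1) - 1*(-16)) = -17*(-4/9 - 17/9*(-31) - 11*(1 - 1*(-16))/3) = -17*(-4/9 + 527/9 - 11*(1 + 16)/3) = -17*(-4/9 + 527/9 - 11/3*17) = -17*(-4/9 + 527/9 - 187/3) = -17*(-38/9) = 646/9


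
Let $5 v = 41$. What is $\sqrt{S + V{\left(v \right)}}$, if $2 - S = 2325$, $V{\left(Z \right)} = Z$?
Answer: $\frac{3 i \sqrt{6430}}{5} \approx 48.112 i$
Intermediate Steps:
$v = \frac{41}{5}$ ($v = \frac{1}{5} \cdot 41 = \frac{41}{5} \approx 8.2$)
$S = -2323$ ($S = 2 - 2325 = -2323$)
$\sqrt{S + V{\left(v \right)}} = \sqrt{-2323 + \frac{41}{5}} = \sqrt{- \frac{11574}{5}} = \frac{3 i \sqrt{6430}}{5}$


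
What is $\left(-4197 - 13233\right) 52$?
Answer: $-906360$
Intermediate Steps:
$\left(-4197 - 13233\right) 52 = \left(-17430\right) 52 = -906360$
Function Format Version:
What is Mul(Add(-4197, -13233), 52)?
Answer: -906360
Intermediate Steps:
Mul(Add(-4197, -13233), 52) = Mul(-17430, 52) = -906360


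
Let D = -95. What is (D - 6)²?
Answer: 10201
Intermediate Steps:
(D - 6)² = (-95 - 6)² = (-101)² = 10201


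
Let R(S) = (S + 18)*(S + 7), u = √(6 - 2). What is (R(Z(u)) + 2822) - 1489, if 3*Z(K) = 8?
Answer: 13795/9 ≈ 1532.8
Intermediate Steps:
u = 2 (u = √4 = 2)
Z(K) = 8/3 (Z(K) = (⅓)*8 = 8/3)
R(S) = (7 + S)*(18 + S) (R(S) = (18 + S)*(7 + S) = (7 + S)*(18 + S))
(R(Z(u)) + 2822) - 1489 = ((126 + (8/3)² + 25*(8/3)) + 2822) - 1489 = ((126 + 64/9 + 200/3) + 2822) - 1489 = (1798/9 + 2822) - 1489 = 27196/9 - 1489 = 13795/9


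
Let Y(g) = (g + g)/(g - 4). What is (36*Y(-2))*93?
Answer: 2232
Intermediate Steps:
Y(g) = 2*g/(-4 + g) (Y(g) = (2*g)/(-4 + g) = 2*g/(-4 + g))
(36*Y(-2))*93 = (36*(2*(-2)/(-4 - 2)))*93 = (36*(2*(-2)/(-6)))*93 = (36*(2*(-2)*(-⅙)))*93 = (36*(⅔))*93 = 24*93 = 2232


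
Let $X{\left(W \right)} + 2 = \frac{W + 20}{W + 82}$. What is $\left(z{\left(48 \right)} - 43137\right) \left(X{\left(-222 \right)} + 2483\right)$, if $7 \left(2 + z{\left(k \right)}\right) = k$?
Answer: $- \frac{10493161835}{98} \approx -1.0707 \cdot 10^{8}$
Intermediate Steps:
$X{\left(W \right)} = -2 + \frac{20 + W}{82 + W}$ ($X{\left(W \right)} = -2 + \frac{W + 20}{W + 82} = -2 + \frac{20 + W}{82 + W}$)
$z{\left(k \right)} = -2 + \frac{k}{7}$
$\left(z{\left(48 \right)} - 43137\right) \left(X{\left(-222 \right)} + 2483\right) = \left(\left(-2 + \frac{1}{7} \cdot 48\right) - 43137\right) \left(\frac{-144 - -222}{82 - 222} + 2483\right) = \left(\left(-2 + \frac{48}{7}\right) - 43137\right) \left(\frac{-144 + 222}{-140} + 2483\right) = \left(\frac{34}{7} - 43137\right) \left(\left(- \frac{1}{140}\right) 78 + 2483\right) = - \frac{301925 \left(- \frac{39}{70} + 2483\right)}{7} = \left(- \frac{301925}{7}\right) \frac{173771}{70} = - \frac{10493161835}{98}$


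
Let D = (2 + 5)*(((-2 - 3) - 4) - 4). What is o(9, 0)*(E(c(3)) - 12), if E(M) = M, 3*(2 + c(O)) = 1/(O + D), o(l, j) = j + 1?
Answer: -3697/264 ≈ -14.004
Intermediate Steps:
o(l, j) = 1 + j
D = -91 (D = 7*((-5 - 4) - 4) = 7*(-9 - 4) = 7*(-13) = -91)
c(O) = -2 + 1/(3*(-91 + O)) (c(O) = -2 + 1/(3*(O - 91)) = -2 + 1/(3*(-91 + O)))
o(9, 0)*(E(c(3)) - 12) = (1 + 0)*((547 - 6*3)/(3*(-91 + 3)) - 12) = 1*((1/3)*(547 - 18)/(-88) - 12) = 1*((1/3)*(-1/88)*529 - 12) = 1*(-529/264 - 12) = 1*(-3697/264) = -3697/264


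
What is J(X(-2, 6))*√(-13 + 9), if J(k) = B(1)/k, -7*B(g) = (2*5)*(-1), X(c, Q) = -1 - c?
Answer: 20*I/7 ≈ 2.8571*I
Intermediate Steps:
B(g) = 10/7 (B(g) = -2*5*(-1)/7 = -10*(-1)/7 = -⅐*(-10) = 10/7)
J(k) = 10/(7*k)
J(X(-2, 6))*√(-13 + 9) = (10/(7*(-1 - 1*(-2))))*√(-13 + 9) = (10/(7*(-1 + 2)))*√(-4) = ((10/7)/1)*(2*I) = ((10/7)*1)*(2*I) = 10*(2*I)/7 = 20*I/7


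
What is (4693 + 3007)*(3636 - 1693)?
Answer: 14961100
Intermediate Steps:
(4693 + 3007)*(3636 - 1693) = 7700*1943 = 14961100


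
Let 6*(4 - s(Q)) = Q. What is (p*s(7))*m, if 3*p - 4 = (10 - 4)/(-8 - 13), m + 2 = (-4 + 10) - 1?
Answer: 221/21 ≈ 10.524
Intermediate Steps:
s(Q) = 4 - Q/6
m = 3 (m = -2 + ((-4 + 10) - 1) = -2 + (6 - 1) = -2 + 5 = 3)
p = 26/21 (p = 4/3 + ((10 - 4)/(-8 - 13))/3 = 4/3 + (6/(-21))/3 = 4/3 + (6*(-1/21))/3 = 4/3 + (⅓)*(-2/7) = 4/3 - 2/21 = 26/21 ≈ 1.2381)
(p*s(7))*m = (26*(4 - ⅙*7)/21)*3 = (26*(4 - 7/6)/21)*3 = ((26/21)*(17/6))*3 = (221/63)*3 = 221/21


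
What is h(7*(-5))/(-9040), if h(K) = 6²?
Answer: -9/2260 ≈ -0.0039823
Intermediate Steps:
h(K) = 36
h(7*(-5))/(-9040) = 36/(-9040) = 36*(-1/9040) = -9/2260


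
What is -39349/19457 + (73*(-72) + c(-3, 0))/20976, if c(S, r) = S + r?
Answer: -309236329/136043344 ≈ -2.2731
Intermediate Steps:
-39349/19457 + (73*(-72) + c(-3, 0))/20976 = -39349/19457 + (73*(-72) + (-3 + 0))/20976 = -39349*1/19457 + (-5256 - 3)*(1/20976) = -39349/19457 - 5259*1/20976 = -39349/19457 - 1753/6992 = -309236329/136043344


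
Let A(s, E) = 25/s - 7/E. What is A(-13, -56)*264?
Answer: -6171/13 ≈ -474.69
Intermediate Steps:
A(s, E) = -7/E + 25/s
A(-13, -56)*264 = (-7/(-56) + 25/(-13))*264 = (-7*(-1/56) + 25*(-1/13))*264 = (⅛ - 25/13)*264 = -187/104*264 = -6171/13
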